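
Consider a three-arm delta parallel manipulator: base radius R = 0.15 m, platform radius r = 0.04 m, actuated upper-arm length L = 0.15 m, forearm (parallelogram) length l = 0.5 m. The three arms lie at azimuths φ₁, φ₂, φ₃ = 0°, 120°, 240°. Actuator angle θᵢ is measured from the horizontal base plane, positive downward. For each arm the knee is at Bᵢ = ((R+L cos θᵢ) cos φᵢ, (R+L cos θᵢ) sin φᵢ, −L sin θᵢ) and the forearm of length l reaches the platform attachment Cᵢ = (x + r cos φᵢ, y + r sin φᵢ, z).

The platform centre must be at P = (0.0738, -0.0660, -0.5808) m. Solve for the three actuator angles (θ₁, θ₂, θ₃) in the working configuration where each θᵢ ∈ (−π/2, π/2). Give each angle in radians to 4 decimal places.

θ₁ = 0.7852, θ₂ = 1.3087, θ₃ = 0.9598

arm 1 (φ=0.0°): x'=0.0738, y'=-0.0660
  A cos θ + B sin θ = C:  0.0362·cos θ + -0.5808·sin θ = -0.3850
  γ=atan2(-0.5808,0.0362)=-1.5085;  ψ=arccos(-0.6616)=2.2937;  θ1=γ+ψ≈0.7852
φ2=120.0° → target in arm frame (-0.0941, -0.0309)
  A=0.2041, B=-0.5808, C=(l²−L²−A²−y'²−z²)/(2L)=-0.5081
  √(A²+B²)=0.6156;  θ2 = -1.2329+2.5416 ≈ 1.3087
φ3=240.0° → target in arm frame (0.0203, 0.0969)
  A=0.0897, B=-0.5808, C=(l²−L²−A²−y'²−z²)/(2L)=-0.4242
  √(A²+B²)=0.5877;  θ3 = -1.4175+2.3773 ≈ 0.9598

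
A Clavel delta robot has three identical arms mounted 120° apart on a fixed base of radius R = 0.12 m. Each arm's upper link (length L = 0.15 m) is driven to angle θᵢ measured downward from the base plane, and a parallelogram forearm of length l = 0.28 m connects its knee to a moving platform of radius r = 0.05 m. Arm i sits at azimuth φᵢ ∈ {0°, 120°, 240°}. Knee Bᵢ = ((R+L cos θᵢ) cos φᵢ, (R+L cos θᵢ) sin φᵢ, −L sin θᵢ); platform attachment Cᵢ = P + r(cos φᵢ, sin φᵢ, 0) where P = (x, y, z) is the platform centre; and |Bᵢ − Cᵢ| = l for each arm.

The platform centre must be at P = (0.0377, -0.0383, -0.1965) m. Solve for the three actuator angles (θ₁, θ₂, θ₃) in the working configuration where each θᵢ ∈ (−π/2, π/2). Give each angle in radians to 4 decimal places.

θ₁ = -0.0870, θ₂ = 0.5237, θ₃ = 0.0872

φ1=0.0° → target in arm frame (0.0377, -0.0383)
  A cos θ + B sin θ = C:  0.0323·cos θ + -0.1965·sin θ = 0.0493
  γ=atan2(-0.1965,0.0323)=-1.4079;  ψ=arccos(0.2474)=1.3208;  θ1=γ+ψ≈-0.0870
rotate P by −φ2: (-0.0520, -0.0135, -0.1965)
  A cos θ + B sin θ = C:  0.1220·cos θ + -0.1965·sin θ = 0.0074
  γ=atan2(-0.1965,0.1220)=-1.0151;  ψ=arccos(0.0319)=1.5388;  θ2=γ+ψ≈0.5237
arm 3 (φ=240.0°): x'=0.0143, y'=0.0518
  A=0.0557, B=-0.1965, C=(l²−L²−A²−y'²−z²)/(2L)=0.0383
  γ=atan2(-0.1965,0.0557)=-1.2947;  ψ=arccos(0.1878)=1.3819;  θ3=γ+ψ≈0.0872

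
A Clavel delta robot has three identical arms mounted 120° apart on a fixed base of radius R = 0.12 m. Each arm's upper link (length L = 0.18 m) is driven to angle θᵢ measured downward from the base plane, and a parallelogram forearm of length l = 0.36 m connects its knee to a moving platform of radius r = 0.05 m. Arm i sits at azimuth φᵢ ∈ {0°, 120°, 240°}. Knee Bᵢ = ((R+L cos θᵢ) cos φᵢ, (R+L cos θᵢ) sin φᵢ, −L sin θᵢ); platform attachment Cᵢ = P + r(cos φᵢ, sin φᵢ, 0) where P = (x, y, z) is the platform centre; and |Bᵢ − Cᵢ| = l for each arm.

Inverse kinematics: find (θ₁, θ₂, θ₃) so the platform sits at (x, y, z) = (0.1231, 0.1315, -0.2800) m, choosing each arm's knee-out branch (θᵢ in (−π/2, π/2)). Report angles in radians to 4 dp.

θ₁ = -0.1746, θ₂ = 0.1743, θ₃ = 1.0471

φ1=0.0° → target in arm frame (0.1231, 0.1315)
  e−x'=-0.0531;  (l²−L²−(e−x')²−y'²−z²)/2L = -0.0036
  γ=atan2(-0.2800,-0.0531)=-1.7582;  ψ=arccos(-0.0128)=1.5836;  θ1=γ+ψ≈-0.1746
rotate P by −φ2: (0.0523, -0.1724, -0.2800)
  e−x'=0.0177;  (l²−L²−(e−x')²−y'²−z²)/2L = -0.0312
  √(A²+B²)=0.2806;  θ2 = -1.5078+1.6821 ≈ 0.1743
φ3=240.0° → target in arm frame (-0.1754, 0.0409)
  A cos θ + B sin θ = C:  0.2454·cos θ + -0.2800·sin θ = -0.1197
  γ=atan2(-0.2800,0.2454)=-0.8511;  ψ=arccos(-0.3216)=1.8982;  θ3=γ+ψ≈1.0471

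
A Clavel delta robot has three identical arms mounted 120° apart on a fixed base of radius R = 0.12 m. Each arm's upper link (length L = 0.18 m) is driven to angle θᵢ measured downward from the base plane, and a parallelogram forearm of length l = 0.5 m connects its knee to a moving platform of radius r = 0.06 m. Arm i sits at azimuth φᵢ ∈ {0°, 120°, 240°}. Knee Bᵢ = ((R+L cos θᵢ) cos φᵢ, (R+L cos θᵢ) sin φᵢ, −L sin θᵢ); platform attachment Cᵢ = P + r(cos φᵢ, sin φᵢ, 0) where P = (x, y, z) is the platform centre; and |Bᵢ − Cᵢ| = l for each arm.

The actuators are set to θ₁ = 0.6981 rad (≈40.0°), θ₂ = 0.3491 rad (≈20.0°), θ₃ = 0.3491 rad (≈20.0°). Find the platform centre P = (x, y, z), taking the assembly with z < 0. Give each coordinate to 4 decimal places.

S1 = (0.1979·cos0.0°, 0.1979·sin0.0°, -0.1157) = (0.1979, 0.0000, -0.1157)
S2 = (0.2291·cos120.0°, 0.2291·sin120.0°, -0.0616) = (-0.1146, 0.1984, -0.0616)
S3 = (0.2291·cos240.0°, 0.2291·sin240.0°, -0.0616) = (-0.1146, -0.1984, -0.0616)
subtract pairs → two planes through P
[-0.6249 0.3969 0.1083]·P = 0.0038;  [-0.6249 -0.3969 0.1083]·P = 0.0038
det = 0.4960;  x = -0.0060+0.1732z,  y = 0.0000+0.0000z
sphere 1 gives Az²+Bz+C=0 with A=1.0300, B=0.1608, C=-0.1950;  B²−4AC=0.8294;  roots -0.5201, 0.3641;  negative root z = -0.5201
x = -0.0961, y = 0.0000

(-0.0961, 0.0000, -0.5201)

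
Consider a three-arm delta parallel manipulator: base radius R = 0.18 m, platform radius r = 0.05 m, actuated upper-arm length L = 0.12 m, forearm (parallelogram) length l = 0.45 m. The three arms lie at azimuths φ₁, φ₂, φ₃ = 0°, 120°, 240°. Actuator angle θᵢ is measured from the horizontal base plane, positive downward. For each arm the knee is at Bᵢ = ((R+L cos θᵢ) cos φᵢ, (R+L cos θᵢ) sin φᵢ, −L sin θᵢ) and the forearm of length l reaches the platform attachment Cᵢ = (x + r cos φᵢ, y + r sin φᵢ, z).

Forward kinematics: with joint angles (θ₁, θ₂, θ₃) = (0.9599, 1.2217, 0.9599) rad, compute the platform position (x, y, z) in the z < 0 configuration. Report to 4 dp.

φ1=0.0°: virtual centre (0.1988, 0.0000, -0.0983), radius l
φ2=120.0°: virtual centre (-0.0855, 0.1481, -0.1128), radius l
arm 3 at φ=240.0°: e+L cos θ3 = 0.1988;  O3 = (-0.0994, -0.1722, -0.0983)
|O₂|²−|O₁|² = -0.0072;  |O₃|²−|O₁|² = 0.0000
[-0.5687 0.2963 -0.0289]·P = -0.0072;  [-0.5965 -0.3444 0.0000]·P = 0.0000
det = 0.3726;  x = 0.0067+-0.0267z,  y = -0.0116+0.0463z
quadratic in z: (1.0029)z²+(0.2058)z+(-0.1558)=0, √Δ=0.8169 → z ∈ {-0.5099, 0.3047}; z = -0.5099 (taking z<0)
x = 0.0203, y = -0.0352

(0.0203, -0.0352, -0.5099)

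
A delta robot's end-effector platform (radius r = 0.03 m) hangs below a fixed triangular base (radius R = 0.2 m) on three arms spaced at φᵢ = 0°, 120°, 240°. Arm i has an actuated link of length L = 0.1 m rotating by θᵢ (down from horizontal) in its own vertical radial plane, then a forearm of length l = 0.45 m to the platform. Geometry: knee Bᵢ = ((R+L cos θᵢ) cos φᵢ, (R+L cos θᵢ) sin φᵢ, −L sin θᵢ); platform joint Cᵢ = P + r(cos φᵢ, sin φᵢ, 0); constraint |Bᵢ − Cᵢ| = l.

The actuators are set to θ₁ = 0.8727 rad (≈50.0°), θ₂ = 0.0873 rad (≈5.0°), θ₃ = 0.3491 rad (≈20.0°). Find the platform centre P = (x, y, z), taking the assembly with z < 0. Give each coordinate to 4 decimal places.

(-0.0752, 0.0238, -0.4024)

S1 = (0.2343·cos0.0°, 0.2343·sin0.0°, -0.0766) = (0.2343, 0.0000, -0.0766)
arm 2 at φ=120.0°: ρ2 = 0.2696;  S2 = (-0.1348, 0.2335, -0.0087)
φ3=240.0°: virtual centre (-0.1320, -0.2286, -0.0342), radius l
subtract pairs → two planes through P
[-0.7382 0.4670 0.1358]·P = 0.0120;  [-0.7325 -0.4572 0.0848]·P = 0.0101
det = 0.6796;  x = -0.0150+0.1496z,  y = 0.0020+-0.0542z
quadratic in z: (1.0253)z²+(0.0784)z+(-0.1345)=0, √Δ=0.7468 → z ∈ {-0.4024, 0.3259}; z = -0.4024 (taking z<0)
x = -0.0752, y = 0.0238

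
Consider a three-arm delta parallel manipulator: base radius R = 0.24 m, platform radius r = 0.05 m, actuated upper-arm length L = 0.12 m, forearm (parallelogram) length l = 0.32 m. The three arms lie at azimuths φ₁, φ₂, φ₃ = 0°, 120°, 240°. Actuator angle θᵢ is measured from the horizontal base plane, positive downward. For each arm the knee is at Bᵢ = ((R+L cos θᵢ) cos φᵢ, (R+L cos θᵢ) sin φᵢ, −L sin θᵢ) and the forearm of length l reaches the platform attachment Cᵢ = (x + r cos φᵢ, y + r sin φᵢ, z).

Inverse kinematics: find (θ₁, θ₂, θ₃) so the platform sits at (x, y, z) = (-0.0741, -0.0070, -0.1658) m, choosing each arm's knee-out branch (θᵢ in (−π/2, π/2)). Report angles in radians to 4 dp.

rotate P by −φ1: (-0.0741, -0.0070, -0.1658)
  A=0.2641, B=-0.1658, C=(l²−L²−A²−y'²−z²)/(2L)=-0.0387
  γ=atan2(-0.1658,0.2641)=-0.5606;  ψ=arccos(-0.1241)=1.6952;  θ1=γ+ψ≈1.1346
rotate P by −φ2: (0.0310, 0.0677, -0.1658)
  A cos θ + B sin θ = C:  0.1590·cos θ + -0.1658·sin θ = 0.1277
  θ2 = atan2(B,A) + arccos(C/0.2297) = 0.1751
arm 3 (φ=240.0°): x'=0.0431, y'=-0.0607
  A cos θ + B sin θ = C:  0.1469·cos θ + -0.1658·sin θ = 0.1469
  θ3 = atan2(B,A) + arccos(C/0.2215) = 0.0000

θ₁ = 1.1346, θ₂ = 0.1751, θ₃ = 0.0000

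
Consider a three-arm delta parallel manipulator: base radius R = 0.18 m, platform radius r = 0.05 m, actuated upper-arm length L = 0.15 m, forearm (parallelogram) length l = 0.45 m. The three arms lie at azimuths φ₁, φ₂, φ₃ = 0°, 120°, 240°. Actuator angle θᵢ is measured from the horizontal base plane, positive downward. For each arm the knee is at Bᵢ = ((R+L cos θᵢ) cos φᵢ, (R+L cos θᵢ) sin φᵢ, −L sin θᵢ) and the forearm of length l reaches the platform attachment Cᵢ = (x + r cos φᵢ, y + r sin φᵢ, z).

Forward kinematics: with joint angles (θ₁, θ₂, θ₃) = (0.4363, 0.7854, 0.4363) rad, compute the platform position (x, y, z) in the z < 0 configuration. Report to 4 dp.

centre 1 = (0.2659·cos0.0°, 0.2659·sin0.0°, -0.0634) = (0.2659, 0.0000, -0.0634)
arm 2 at φ=120.0°: ρ2 = 0.2361;  centre 2 = (-0.1180, 0.2044, -0.1061)
φ3=240.0°: virtual centre (-0.1330, -0.2303, -0.0634), radius l
|centre ₂|²−|centre ₁|² = -0.0078;  |centre ₃|²−|centre ₁|² = 0.0000
linear system: -0.7680x+0.4089y = -0.0078−-0.0854z; -0.7978x+-0.4606y = 0.0000−0.0000z
det = 0.6800;  x = 0.0053+-0.0578z,  y = -0.0091+0.1002z
sphere 1 gives Az²+Bz+C=0 with A=1.0134, B=0.1551, C=-0.1304;  B²−4AC=0.5528;  roots -0.4434, 0.2903;  negative root z = -0.4434
x = 0.0309, y = -0.0535

(0.0309, -0.0535, -0.4434)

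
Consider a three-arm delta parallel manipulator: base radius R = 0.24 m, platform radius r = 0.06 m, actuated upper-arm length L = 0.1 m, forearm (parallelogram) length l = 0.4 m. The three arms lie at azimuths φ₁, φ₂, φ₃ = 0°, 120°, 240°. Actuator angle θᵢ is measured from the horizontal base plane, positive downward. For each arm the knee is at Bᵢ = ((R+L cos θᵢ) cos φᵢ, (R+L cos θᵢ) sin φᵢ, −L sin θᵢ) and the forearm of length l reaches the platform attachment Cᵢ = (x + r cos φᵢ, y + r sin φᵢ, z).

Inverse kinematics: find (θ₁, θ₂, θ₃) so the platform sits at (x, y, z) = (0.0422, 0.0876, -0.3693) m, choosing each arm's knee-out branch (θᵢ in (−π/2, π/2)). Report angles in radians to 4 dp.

θ₁ = 0.5234, θ₂ = 0.4364, θ₃ = 1.3966

φ1=0.0° → target in arm frame (0.0422, 0.0876)
  e−x'=0.1378;  (l²−L²−(e−x')²−y'²−z²)/2L = -0.0652
  θ1 = atan2(B,A) + arccos(C/0.3942) = 0.5234
φ2=120.0° → target in arm frame (0.0548, -0.0803)
  e−x'=0.1252;  (l²−L²−(e−x')²−y'²−z²)/2L = -0.0426
  θ2 = atan2(B,A) + arccos(C/0.3900) = 0.4364
rotate P by −φ3: (-0.0970, -0.0073, -0.3693)
  e−x'=0.2770;  (l²−L²−(e−x')²−y'²−z²)/2L = -0.3157
  γ=atan2(-0.3693,0.2770)=-0.9273;  ψ=arccos(-0.6839)=2.3239;  θ3=γ+ψ≈1.3966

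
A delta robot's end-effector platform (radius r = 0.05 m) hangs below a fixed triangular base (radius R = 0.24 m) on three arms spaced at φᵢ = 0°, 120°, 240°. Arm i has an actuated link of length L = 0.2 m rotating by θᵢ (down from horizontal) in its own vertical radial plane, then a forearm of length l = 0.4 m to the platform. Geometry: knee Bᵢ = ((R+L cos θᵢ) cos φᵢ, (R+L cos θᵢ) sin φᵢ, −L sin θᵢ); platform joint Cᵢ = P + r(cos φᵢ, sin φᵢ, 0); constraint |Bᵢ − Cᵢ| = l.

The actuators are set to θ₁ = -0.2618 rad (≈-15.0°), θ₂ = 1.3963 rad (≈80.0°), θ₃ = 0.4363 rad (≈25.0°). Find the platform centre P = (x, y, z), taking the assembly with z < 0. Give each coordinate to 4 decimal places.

(0.1288, -0.1227, -0.2315)

S1 = (0.3832·cos0.0°, 0.3832·sin0.0°, 0.0518) = (0.3832, 0.0000, 0.0518)
arm 2 at φ=120.0°: (R−r)+L cos θ2 = 0.2247;  S2 = (-0.1124, 0.1946, -0.1970)
S3 = (0.3713·cos240.0°, 0.3713·sin240.0°, -0.0845) = (-0.1856, -0.3215, -0.0845)
|S₂|²−|S₁|² = -0.0602;  |S₃|²−|S₁|² = -0.0045
[-0.9911 0.3892 -0.4975]·P = -0.0602;  [-1.1376 -0.6430 -0.2726]·P = -0.0045
det = 1.0801;  x = 0.0375+-0.3944z,  y = -0.0593+0.2738z
into |P−S₁|² = l²: 1.2305z² + 0.1367z + -0.0343 = 0;  Δ = 0.1875;  z = -0.2315 or 0.1204 → z<0 root = -0.2315
x = 0.1288, y = -0.1227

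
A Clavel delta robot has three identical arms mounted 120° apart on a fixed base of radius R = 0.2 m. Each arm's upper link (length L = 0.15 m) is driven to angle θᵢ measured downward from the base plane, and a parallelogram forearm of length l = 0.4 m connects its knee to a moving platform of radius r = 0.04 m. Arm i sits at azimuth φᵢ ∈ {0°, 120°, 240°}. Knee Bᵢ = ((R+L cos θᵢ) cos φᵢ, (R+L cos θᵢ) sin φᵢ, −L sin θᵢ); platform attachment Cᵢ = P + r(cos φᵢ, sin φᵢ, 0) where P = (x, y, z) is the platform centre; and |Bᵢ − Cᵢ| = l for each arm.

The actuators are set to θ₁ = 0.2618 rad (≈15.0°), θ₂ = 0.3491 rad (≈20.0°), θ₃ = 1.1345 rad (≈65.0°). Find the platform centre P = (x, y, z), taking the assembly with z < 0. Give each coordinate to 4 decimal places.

(0.0665, 0.0973, -0.3450)

arm 1 at φ=0.0°: (R−r)+L cos θ1 = 0.3049;  S1 = (0.3049, 0.0000, -0.0388)
arm 2 at φ=120.0°: (R−r)+L cos θ2 = 0.3010;  S2 = (-0.1505, 0.2606, -0.0513)
arm 3 at φ=240.0°: (R−r)+L cos θ3 = 0.2234;  S3 = (-0.1117, -0.1935, -0.1359)
subtract pairs → two planes through P
plane₁₂: -0.9107x+0.5213y+-0.0250z = -0.0013
Cramer: x(z) = 0.0179-0.1410z;  y(z) = 0.0289-0.1984z
into |P−S₁|² = l²: 1.0593z² + 0.1471z + -0.0753 = 0;  Δ = 0.3407;  z = -0.3450 or 0.2061 → z<0 root = -0.3450
x = 0.0665, y = 0.0973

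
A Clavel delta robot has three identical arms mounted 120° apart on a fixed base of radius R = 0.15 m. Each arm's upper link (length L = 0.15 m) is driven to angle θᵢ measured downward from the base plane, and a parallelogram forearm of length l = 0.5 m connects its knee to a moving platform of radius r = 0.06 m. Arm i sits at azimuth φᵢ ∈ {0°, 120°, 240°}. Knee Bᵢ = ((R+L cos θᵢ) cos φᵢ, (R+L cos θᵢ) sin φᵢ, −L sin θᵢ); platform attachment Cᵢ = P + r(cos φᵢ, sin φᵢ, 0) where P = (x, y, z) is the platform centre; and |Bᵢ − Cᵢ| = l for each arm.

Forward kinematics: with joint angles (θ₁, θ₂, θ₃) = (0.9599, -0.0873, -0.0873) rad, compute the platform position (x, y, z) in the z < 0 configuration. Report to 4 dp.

(-0.2175, 0.0000, -0.4313)

S1 = (0.1760·cos0.0°, 0.1760·sin0.0°, -0.1229) = (0.1760, 0.0000, -0.1229)
arm 2 at φ=120.0°: (R−r)+L cos θ2 = 0.2394;  S2 = (-0.1197, 0.2074, 0.0131)
arm 3 at φ=240.0°: (R−r)+L cos θ3 = 0.2394;  S3 = (-0.1197, -0.2074, 0.0131)
subtract pairs → two planes through P
[-0.5915 0.4147 0.2719]·P = 0.0114;  [-0.5915 -0.4147 0.2719]·P = 0.0114
det = 0.4906;  x = -0.0193+0.4597z,  y = 0.0000+0.0000z
into |P−S₁|² = l²: 1.2113z² + 0.0662z + -0.1967 = 0;  Δ = 0.9577;  z = -0.4313 or 0.3766 → z<0 root = -0.4313
x = -0.2175, y = 0.0000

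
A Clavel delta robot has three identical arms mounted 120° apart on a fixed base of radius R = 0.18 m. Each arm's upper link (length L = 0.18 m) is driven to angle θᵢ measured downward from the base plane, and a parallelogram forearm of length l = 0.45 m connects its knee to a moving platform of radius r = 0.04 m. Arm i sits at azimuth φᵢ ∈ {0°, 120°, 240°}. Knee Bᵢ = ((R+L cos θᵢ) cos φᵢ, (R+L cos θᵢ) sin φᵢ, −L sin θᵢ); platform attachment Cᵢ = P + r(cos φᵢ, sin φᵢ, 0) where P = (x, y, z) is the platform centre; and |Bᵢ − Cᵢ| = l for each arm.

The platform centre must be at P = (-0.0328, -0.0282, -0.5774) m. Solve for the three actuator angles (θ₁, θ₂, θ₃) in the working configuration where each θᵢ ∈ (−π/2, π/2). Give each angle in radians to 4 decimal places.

φ1=0.0° → target in arm frame (-0.0328, -0.0282)
  A cos θ + B sin θ = C:  0.1728·cos θ + -0.5774·sin θ = -0.5387
  √(A²+B²)=0.6027;  θ1 = -1.2800+2.6767 ≈ 1.3967
φ2=120.0° → target in arm frame (-0.0080, 0.0425)
  A=0.1480, B=-0.5774, C=(l²−L²−A²−y'²−z²)/(2L)=-0.5195
  √(A²+B²)=0.5961;  θ2 = -1.3198+2.6290 ≈ 1.3092
φ3=240.0° → target in arm frame (0.0408, -0.0143)
  A=0.0992, B=-0.5774, C=(l²−L²−A²−y'²−z²)/(2L)=-0.4815
  θ3 = atan2(B,A) + arccos(C/0.5859) = 1.1347

θ₁ = 1.3967, θ₂ = 1.3092, θ₃ = 1.1347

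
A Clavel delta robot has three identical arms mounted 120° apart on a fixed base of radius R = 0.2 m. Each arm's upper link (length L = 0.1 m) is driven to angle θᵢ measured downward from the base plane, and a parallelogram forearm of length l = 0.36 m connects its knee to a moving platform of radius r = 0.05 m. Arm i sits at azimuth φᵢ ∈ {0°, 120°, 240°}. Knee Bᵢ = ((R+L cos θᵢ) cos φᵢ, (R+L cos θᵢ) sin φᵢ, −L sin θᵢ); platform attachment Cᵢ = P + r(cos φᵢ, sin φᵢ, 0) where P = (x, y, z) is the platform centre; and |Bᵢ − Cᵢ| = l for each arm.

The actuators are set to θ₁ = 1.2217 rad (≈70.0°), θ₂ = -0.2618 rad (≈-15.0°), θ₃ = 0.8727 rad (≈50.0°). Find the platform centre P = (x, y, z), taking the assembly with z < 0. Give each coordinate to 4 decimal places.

arm 1 at φ=0.0°: e+L cos θ1 = 0.1842;  S1 = (0.1842, 0.0000, -0.0940)
φ2=120.0°: virtual centre (-0.1233, 0.2136, 0.0259), radius l
S3 = (0.2143·cos240.0°, 0.2143·sin240.0°, -0.0766) = (-0.1071, -0.1856, -0.0766)
|S₂|²−|S₁|² = 0.0187;  |S₃|²−|S₁|² = 0.0090
plane₁₂: -0.6150x+0.4271y+0.2397z = 0.0187
det = 0.4771;  x = -0.0226+0.2175z,  y = 0.0112+-0.2480z
sphere 1 gives Az²+Bz+C=0 with A=1.1088, B=0.0924, C=-0.0779;  B²−4AC=0.3539;  roots -0.3099, 0.2266;  negative root z = -0.3099
x = -0.0900, y = 0.0881

(-0.0900, 0.0881, -0.3099)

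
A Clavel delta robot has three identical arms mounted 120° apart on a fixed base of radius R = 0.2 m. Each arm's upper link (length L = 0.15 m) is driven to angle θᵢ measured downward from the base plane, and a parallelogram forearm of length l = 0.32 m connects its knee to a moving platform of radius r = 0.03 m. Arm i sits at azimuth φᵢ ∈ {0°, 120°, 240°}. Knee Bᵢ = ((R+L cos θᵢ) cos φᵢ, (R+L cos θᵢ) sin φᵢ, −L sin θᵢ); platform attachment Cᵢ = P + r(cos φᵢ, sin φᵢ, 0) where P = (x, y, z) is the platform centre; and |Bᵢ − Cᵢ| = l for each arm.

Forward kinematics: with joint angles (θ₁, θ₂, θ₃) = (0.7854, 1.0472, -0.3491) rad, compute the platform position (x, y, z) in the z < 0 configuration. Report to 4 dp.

(-0.0232, -0.0883, -0.1771)

centre 1 = (0.2761·cos0.0°, 0.2761·sin0.0°, -0.1061) = (0.2761, 0.0000, -0.1061)
centre 2 = (0.2450·cos120.0°, 0.2450·sin120.0°, -0.1299) = (-0.1225, 0.2122, -0.1299)
arm 3 at φ=240.0°: ρ3 = 0.3110;  centre 3 = (-0.1555, -0.2693, 0.0513)
eliminate P² terms by subtracting sphere 1 from 2 and 3
plane₁₂: -0.7971x+0.4244y+-0.0477z = -0.0106
Cramer: x(z) = 0.0008+0.1356z;  y(z) = -0.0233+0.3671z
quadratic in z: (1.1531)z²+(0.1203)z+(-0.0148)=0, √Δ=0.2880 → z ∈ {-0.1771, 0.0727}; z = -0.1771 (taking z<0)
x = -0.0232, y = -0.0883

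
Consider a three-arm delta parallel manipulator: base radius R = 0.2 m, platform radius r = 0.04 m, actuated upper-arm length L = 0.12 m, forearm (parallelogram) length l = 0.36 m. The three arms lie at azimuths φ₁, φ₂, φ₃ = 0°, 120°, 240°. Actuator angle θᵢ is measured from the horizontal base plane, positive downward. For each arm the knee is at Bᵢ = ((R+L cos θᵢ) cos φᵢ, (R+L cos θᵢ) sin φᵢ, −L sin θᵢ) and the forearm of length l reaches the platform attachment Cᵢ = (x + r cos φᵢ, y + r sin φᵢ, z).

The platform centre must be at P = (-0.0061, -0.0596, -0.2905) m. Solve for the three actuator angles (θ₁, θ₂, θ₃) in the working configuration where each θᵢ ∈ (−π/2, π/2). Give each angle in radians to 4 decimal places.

φ1=0.0° → target in arm frame (-0.0061, -0.0596)
  A cos θ + B sin θ = C:  0.1661·cos θ + -0.2905·sin θ = -0.0014
  √(A²+B²)=0.3346;  θ1 = -1.0514+1.5749 ≈ 0.5235
φ2=120.0° → target in arm frame (-0.0486, 0.0351)
  A=0.2086, B=-0.2905, C=(l²−L²−A²−y'²−z²)/(2L)=-0.0580
  θ2 = atan2(B,A) + arccos(C/0.3576) = 0.7856
rotate P by −φ3: (0.0547, 0.0245, -0.2905)
  A cos θ + B sin θ = C:  0.1053·cos θ + -0.2905·sin θ = 0.0796
  γ=atan2(-0.2905,0.1053)=-1.2229;  ψ=arccos(0.2577)=1.3101;  θ3=γ+ψ≈0.0872

θ₁ = 0.5235, θ₂ = 0.7856, θ₃ = 0.0872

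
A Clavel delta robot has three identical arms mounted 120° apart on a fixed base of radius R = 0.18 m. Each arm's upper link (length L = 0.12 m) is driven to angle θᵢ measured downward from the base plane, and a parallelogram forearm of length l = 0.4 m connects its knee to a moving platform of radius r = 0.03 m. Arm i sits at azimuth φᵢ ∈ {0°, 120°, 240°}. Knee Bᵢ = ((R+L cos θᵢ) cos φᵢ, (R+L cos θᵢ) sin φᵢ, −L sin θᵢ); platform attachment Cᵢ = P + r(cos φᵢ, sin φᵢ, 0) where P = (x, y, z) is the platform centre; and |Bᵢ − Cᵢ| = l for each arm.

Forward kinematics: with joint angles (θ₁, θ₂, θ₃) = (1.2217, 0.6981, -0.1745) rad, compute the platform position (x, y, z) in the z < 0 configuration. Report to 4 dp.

centre 1 = (0.1910·cos0.0°, 0.1910·sin0.0°, -0.1128) = (0.1910, 0.0000, -0.1128)
φ2=120.0°: virtual centre (-0.1210, 0.2095, -0.0771), radius l
centre 3 = (0.2682·cos240.0°, 0.2682·sin240.0°, 0.0208) = (-0.1341, -0.2322, 0.0208)
subtract pairs → two planes through P
linear system: -0.6240x+0.4190y = 0.0153−0.0713z; -0.6503x+-0.4645y = 0.0231−0.2672z
Cramer: x(z) = -0.0299+0.2580z;  y(z) = -0.0080+0.2141z
quadratic in z: (1.1124)z²+(0.1081)z+(-0.0984)=0, √Δ=0.6705 → z ∈ {-0.3500, 0.2528}; z = -0.3500 (taking z<0)
x = -0.1201, y = -0.0830

(-0.1201, -0.0830, -0.3500)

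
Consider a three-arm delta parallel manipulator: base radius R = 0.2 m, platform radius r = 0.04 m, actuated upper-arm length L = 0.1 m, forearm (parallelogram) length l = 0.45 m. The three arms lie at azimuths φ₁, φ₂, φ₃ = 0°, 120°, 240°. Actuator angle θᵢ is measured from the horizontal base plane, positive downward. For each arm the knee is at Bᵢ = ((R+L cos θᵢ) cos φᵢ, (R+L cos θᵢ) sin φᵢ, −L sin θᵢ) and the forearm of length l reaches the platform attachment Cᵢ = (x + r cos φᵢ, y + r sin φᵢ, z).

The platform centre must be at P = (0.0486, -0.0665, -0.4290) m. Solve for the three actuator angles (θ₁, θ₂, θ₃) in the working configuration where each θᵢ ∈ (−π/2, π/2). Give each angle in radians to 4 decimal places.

φ1=0.0° → target in arm frame (0.0486, -0.0665)
  e−x'=0.1114;  (l²−L²−(e−x')²−y'²−z²)/2L = -0.0419
  θ1 = atan2(B,A) + arccos(C/0.4432) = 0.3487
rotate P by −φ2: (-0.0819, -0.0088, -0.4290)
  e−x'=0.2419;  (l²−L²−(e−x')²−y'²−z²)/2L = -0.2507
  θ2 = atan2(B,A) + arccos(C/0.4925) = 1.0474
φ3=240.0° → target in arm frame (0.0333, 0.0753)
  A=0.1267, B=-0.4290, C=(l²−L²−A²−y'²−z²)/(2L)=-0.0664
  θ3 = atan2(B,A) + arccos(C/0.4473) = 0.4361

θ₁ = 0.3487, θ₂ = 1.0474, θ₃ = 0.4361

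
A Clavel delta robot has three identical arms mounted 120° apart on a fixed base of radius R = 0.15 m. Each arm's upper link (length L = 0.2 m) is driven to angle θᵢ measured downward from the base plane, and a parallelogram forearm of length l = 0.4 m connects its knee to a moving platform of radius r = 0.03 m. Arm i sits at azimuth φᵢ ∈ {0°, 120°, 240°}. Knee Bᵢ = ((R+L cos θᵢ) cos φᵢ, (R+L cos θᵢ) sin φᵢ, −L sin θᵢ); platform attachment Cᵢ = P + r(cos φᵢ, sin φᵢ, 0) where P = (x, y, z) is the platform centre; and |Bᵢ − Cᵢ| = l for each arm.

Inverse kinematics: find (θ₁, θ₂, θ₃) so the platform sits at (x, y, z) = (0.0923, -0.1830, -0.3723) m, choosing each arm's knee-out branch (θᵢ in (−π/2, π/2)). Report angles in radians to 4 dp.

θ₁ = 0.4361, θ₂ = 1.3964, θ₃ = 0.3491

φ1=0.0° → target in arm frame (0.0923, -0.1830)
  e−x'=0.0277;  (l²−L²−(e−x')²−y'²−z²)/2L = -0.1322
  γ=atan2(-0.3723,0.0277)=-1.4965;  ψ=arccos(-0.3540)=1.9326;  θ1=γ+ψ≈0.4361
φ2=120.0° → target in arm frame (-0.2046, 0.0116)
  A=0.3246, B=-0.3723, C=(l²−L²−A²−y'²−z²)/(2L)=-0.3103
  γ=atan2(-0.3723,0.3246)=-0.8537;  ψ=arccos(-0.6282)=2.2501;  θ2=γ+ψ≈1.3964
φ3=240.0° → target in arm frame (0.1123, 0.1714)
  A=0.0077, B=-0.3723, C=(l²−L²−A²−y'²−z²)/(2L)=-0.1201
  γ=atan2(-0.3723,0.0077)=-1.5502;  ψ=arccos(-0.3226)=1.8993;  θ3=γ+ψ≈0.3491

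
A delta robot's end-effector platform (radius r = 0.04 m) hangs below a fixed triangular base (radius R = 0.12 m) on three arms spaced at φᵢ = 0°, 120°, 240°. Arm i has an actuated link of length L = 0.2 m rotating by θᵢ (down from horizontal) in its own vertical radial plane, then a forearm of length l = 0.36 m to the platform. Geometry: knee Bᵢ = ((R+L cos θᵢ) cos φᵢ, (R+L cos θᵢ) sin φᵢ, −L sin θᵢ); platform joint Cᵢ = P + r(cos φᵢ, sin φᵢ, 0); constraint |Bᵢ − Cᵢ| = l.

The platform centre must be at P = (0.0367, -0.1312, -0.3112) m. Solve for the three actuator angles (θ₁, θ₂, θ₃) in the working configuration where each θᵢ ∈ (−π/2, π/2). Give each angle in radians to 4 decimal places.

arm 1 (φ=0.0°): x'=0.0367, y'=-0.1312
  A=0.0433, B=-0.3112, C=(l²−L²−A²−y'²−z²)/(2L)=-0.0658
  γ=atan2(-0.3112,0.0433)=-1.4325;  ψ=arccos(-0.2095)=1.7819;  θ1=γ+ψ≈0.3493
φ2=120.0° → target in arm frame (-0.1320, 0.0338)
  A cos θ + B sin θ = C:  0.2120·cos θ + -0.3112·sin θ = -0.1333
  √(A²+B²)=0.3765;  θ2 = -0.9728+1.9327 ≈ 0.9598
φ3=240.0° → target in arm frame (0.0953, 0.0974)
  e−x'=-0.0153;  (l²−L²−(e−x')²−y'²−z²)/2L = -0.0424
  θ3 = atan2(B,A) + arccos(C/0.3116) = 0.0875

θ₁ = 0.3493, θ₂ = 0.9598, θ₃ = 0.0875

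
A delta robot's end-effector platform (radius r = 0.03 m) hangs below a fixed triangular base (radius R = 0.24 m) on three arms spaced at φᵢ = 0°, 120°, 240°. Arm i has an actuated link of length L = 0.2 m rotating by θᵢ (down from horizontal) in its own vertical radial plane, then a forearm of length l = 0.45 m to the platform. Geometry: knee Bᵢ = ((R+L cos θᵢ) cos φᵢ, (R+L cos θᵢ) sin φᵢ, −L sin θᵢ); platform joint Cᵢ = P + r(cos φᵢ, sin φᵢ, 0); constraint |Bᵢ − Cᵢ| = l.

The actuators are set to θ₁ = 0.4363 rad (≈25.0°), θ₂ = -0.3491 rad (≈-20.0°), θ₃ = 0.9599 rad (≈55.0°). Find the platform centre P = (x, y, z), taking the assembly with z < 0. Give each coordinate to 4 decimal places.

O1 = (0.3913·cos0.0°, 0.3913·sin0.0°, -0.0845) = (0.3913, 0.0000, -0.0845)
O2 = (0.3979·cos120.0°, 0.3979·sin120.0°, 0.0684) = (-0.1990, 0.3446, 0.0684)
φ3=240.0°: virtual centre (-0.1624, -0.2812, -0.1638), radius l
|O₂|²−|O₁|² = 0.0028;  |O₃|²−|O₁|² = -0.0279
linear system: -1.1805x+0.6892y = 0.0028−0.3059z; -1.1072x+-0.5624y = -0.0279−-0.1586z
Cramer: x(z) = 0.0124+0.0439z;  y(z) = 0.0253-0.3685z
sphere 1 gives Az²+Bz+C=0 with A=1.1377, B=0.1171, C=-0.0512;  B²−4AC=0.2466;  roots -0.2697, 0.1668;  negative root z = -0.2697
x = 0.0005, y = 0.1247

(0.0005, 0.1247, -0.2697)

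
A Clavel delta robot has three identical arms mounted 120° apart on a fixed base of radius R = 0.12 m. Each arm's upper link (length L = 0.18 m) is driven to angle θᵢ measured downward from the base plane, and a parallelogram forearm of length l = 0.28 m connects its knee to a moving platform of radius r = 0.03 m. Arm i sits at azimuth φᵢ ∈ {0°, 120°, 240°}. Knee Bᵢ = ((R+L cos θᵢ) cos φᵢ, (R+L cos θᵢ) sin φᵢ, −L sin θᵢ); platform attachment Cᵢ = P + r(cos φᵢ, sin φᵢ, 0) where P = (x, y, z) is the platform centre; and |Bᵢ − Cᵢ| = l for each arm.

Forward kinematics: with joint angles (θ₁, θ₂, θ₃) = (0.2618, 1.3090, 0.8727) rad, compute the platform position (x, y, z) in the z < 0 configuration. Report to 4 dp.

arm 1 at φ=0.0°: (R−r)+L cos θ1 = 0.2639;  S1 = (0.2639, 0.0000, -0.0466)
S2 = (0.1366·cos120.0°, 0.1366·sin120.0°, -0.1739) = (-0.0683, 0.1183, -0.1739)
arm 3 at φ=240.0°: (R−r)+L cos θ3 = 0.2057;  S3 = (-0.1028, -0.1781, -0.1379)
|S₂|²−|S₁|² = -0.0229;  |S₃|²−|S₁|² = -0.0105
[-0.6643 0.2366 -0.2546]·P = -0.0229;  [-0.7334 -0.3563 -0.1826]·P = -0.0105
Cramer: x(z) = 0.0259-0.3264z;  y(z) = -0.0240+0.1594z
sphere 1 gives Az²+Bz+C=0 with A=1.1320, B=0.2408, C=-0.0190;  B²−4AC=0.1442;  roots -0.2741, 0.0614;  negative root z = -0.2741
x = 0.1154, y = -0.0677

(0.1154, -0.0677, -0.2741)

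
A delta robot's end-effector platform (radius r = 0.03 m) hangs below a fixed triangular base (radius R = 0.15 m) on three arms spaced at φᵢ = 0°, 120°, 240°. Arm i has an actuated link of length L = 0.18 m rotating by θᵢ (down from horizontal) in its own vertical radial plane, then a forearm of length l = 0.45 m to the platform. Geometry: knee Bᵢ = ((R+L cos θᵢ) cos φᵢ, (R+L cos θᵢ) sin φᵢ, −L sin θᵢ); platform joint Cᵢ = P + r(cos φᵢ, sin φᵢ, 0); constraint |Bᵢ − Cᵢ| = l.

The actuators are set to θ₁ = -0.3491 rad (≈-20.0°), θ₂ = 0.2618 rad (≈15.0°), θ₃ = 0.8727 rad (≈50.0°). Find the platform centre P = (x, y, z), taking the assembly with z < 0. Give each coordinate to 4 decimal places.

centre 1 = (0.2891·cos0.0°, 0.2891·sin0.0°, 0.0616) = (0.2891, 0.0000, 0.0616)
arm 2 at φ=120.0°: ρ2 = 0.2939;  centre 2 = (-0.1469, 0.2545, -0.0466)
centre 3 = (0.2357·cos240.0°, 0.2357·sin240.0°, -0.1379) = (-0.1178, -0.2041, -0.1379)
|centre ₂|²−|centre ₁|² = 0.0011;  |centre ₃|²−|centre ₁|² = -0.0128
[-0.8722 0.5090 -0.2163]·P = 0.0011;  [-0.8140 -0.4082 -0.3989]·P = -0.0128
Cramer: x(z) = 0.0079-0.3782z;  y(z) = 0.0157-0.2231z
quadratic in z: (1.1928)z²+(0.0826)z+(-0.1194)=0, √Δ=0.7591 → z ∈ {-0.3528, 0.2836}; z = -0.3528 (taking z<0)
x = 0.1413, y = 0.0944

(0.1413, 0.0944, -0.3528)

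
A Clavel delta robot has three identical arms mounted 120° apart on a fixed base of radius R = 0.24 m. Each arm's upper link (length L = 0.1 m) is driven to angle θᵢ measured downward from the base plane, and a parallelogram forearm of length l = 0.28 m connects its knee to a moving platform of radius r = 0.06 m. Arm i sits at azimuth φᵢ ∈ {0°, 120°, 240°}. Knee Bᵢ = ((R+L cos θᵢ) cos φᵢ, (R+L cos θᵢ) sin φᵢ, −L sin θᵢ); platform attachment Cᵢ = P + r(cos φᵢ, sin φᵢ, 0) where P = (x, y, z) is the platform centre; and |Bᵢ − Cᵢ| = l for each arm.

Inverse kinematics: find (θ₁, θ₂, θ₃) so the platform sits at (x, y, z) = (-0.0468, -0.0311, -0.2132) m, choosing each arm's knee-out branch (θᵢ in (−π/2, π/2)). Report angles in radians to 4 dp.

θ₁ = 1.3092, θ₂ = 0.9601, θ₃ = 0.4358

arm 1 (φ=0.0°): x'=-0.0468, y'=-0.0311
  A=0.2268, B=-0.2132, C=(l²−L²−A²−y'²−z²)/(2L)=-0.1473
  γ=atan2(-0.2132,0.2268)=-0.7545;  ψ=arccos(-0.4732)=2.0637;  θ1=γ+ψ≈1.3092
φ2=120.0° → target in arm frame (-0.0035, 0.0561)
  e−x'=0.1835;  (l²−L²−(e−x')²−y'²−z²)/2L = -0.0694
  √(A²+B²)=0.2813;  θ2 = -0.8600+1.8201 ≈ 0.9601
rotate P by −φ3: (0.0503, -0.0250, -0.2132)
  A=0.1297, B=-0.2132, C=(l²−L²−A²−y'²−z²)/(2L)=0.0275
  θ3 = atan2(B,A) + arccos(C/0.2495) = 0.4358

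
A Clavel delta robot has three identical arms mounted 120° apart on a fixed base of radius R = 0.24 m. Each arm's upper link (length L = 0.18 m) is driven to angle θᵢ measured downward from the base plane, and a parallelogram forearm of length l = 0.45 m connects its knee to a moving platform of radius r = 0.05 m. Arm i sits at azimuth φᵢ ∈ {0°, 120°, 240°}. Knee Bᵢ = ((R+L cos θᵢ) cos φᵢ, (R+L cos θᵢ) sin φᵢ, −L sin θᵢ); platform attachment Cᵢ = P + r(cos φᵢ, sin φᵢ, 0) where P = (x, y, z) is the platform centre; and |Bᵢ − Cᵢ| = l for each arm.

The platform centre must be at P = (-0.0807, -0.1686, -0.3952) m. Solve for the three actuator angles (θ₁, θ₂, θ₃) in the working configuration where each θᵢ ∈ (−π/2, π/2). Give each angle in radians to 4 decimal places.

θ₁ = 1.1347, θ₂ = 1.2216, θ₃ = -0.0872

rotate P by −φ1: (-0.0807, -0.1686, -0.3952)
  e−x'=0.2707;  (l²−L²−(e−x')²−y'²−z²)/2L = -0.2439
  √(A²+B²)=0.4790;  θ1 = -0.9702+2.1049 ≈ 1.1347
arm 2 (φ=120.0°): x'=-0.1057, y'=0.1542
  A=0.2957, B=-0.3952, C=(l²−L²−A²−y'²−z²)/(2L)=-0.2702
  θ2 = atan2(B,A) + arccos(C/0.4936) = 1.2216
rotate P by −φ3: (0.1864, 0.0144, -0.3952)
  A=0.0036, B=-0.3952, C=(l²−L²−A²−y'²−z²)/(2L)=0.0380
  √(A²+B²)=0.3952;  θ3 = -1.5616+1.4744 ≈ -0.0872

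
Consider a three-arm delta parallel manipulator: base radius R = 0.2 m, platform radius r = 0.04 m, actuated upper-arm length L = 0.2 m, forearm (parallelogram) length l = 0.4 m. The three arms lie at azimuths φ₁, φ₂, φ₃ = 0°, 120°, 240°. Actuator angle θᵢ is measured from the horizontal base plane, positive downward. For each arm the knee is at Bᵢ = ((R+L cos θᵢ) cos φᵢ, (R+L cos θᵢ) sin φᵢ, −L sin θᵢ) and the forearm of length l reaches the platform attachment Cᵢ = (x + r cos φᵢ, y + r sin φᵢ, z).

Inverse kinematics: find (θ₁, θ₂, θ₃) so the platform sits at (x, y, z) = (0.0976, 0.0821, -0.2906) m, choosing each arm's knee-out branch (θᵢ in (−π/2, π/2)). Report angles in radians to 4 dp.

θ₁ = 0.0004, θ₂ = 0.4361, θ₃ = 1.0472

rotate P by −φ1: (0.0976, 0.0821, -0.2906)
  A cos θ + B sin θ = C:  0.0624·cos θ + -0.2906·sin θ = 0.0623
  √(A²+B²)=0.2972;  θ1 = -1.3593+1.3596 ≈ 0.0004
arm 2 (φ=120.0°): x'=0.0223, y'=-0.1256
  A cos θ + B sin θ = C:  0.1377·cos θ + -0.2906·sin θ = 0.0021
  γ=atan2(-0.2906,0.1377)=-1.1283;  ψ=arccos(0.0064)=1.5644;  θ2=γ+ψ≈0.4361
rotate P by −φ3: (-0.1199, 0.0435, -0.2906)
  e−x'=0.2799;  (l²−L²−(e−x')²−y'²−z²)/2L = -0.1117
  √(A²+B²)=0.4035;  θ3 = -0.8042+1.8513 ≈ 1.0472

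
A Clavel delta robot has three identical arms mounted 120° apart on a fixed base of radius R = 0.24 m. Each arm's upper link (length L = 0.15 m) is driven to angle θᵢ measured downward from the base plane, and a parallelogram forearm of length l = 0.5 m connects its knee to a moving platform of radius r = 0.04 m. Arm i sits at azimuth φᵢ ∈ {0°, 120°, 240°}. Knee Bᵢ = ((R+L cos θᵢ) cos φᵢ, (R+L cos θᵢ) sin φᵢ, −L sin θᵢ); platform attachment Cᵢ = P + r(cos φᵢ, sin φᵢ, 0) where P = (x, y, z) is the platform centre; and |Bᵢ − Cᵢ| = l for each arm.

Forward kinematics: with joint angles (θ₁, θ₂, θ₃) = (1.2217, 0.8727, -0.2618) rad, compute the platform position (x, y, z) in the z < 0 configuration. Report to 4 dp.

φ1=0.0°: virtual centre (0.2513, 0.0000, -0.1410), radius l
φ2=120.0°: virtual centre (-0.1482, 0.2567, -0.1149), radius l
φ3=240.0°: virtual centre (-0.1724, -0.2987, 0.0388), radius l
subtract pairs → two planes through P
[-0.7990 0.5134 0.0521]·P = 0.0180;  [-0.8475 -0.5974 0.3596]·P = 0.0374
Cramer: x(z) = -0.0329+0.2364z;  y(z) = -0.0160+0.2665z
sphere 1 gives Az²+Bz+C=0 with A=1.1269, B=0.1390, C=-0.1491;  B²−4AC=0.6915;  roots -0.4306, 0.3073;  negative root z = -0.4306
x = -0.1347, y = -0.1308

(-0.1347, -0.1308, -0.4306)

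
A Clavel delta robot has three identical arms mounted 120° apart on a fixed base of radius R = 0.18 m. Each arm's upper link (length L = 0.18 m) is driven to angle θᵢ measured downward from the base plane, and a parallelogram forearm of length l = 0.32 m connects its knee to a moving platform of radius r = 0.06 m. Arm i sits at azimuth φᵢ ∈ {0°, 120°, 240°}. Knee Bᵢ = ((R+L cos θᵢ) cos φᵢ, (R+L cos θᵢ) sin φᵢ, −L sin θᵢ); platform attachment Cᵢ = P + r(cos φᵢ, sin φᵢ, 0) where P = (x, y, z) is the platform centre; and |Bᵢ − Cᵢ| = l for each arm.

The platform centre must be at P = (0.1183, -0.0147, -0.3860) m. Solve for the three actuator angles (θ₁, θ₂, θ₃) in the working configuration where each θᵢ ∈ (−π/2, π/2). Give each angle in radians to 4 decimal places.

θ₁ = 0.6110, θ₂ = 1.3963, θ₃ = 1.3093

arm 1 (φ=0.0°): x'=0.1183, y'=-0.0147
  A=0.0017, B=-0.3860, C=(l²−L²−A²−y'²−z²)/(2L)=-0.2200
  θ1 = atan2(B,A) + arccos(C/0.3860) = 0.6110
φ2=120.0° → target in arm frame (-0.0719, -0.0951)
  A=0.1919, B=-0.3860, C=(l²−L²−A²−y'²−z²)/(2L)=-0.3468
  θ2 = atan2(B,A) + arccos(C/0.4311) = 1.3963
φ3=240.0° → target in arm frame (-0.0464, 0.1098)
  A cos θ + B sin θ = C:  0.1664·cos θ + -0.3860·sin θ = -0.3299
  √(A²+B²)=0.4203;  θ3 = -1.1637+2.4730 ≈ 1.3093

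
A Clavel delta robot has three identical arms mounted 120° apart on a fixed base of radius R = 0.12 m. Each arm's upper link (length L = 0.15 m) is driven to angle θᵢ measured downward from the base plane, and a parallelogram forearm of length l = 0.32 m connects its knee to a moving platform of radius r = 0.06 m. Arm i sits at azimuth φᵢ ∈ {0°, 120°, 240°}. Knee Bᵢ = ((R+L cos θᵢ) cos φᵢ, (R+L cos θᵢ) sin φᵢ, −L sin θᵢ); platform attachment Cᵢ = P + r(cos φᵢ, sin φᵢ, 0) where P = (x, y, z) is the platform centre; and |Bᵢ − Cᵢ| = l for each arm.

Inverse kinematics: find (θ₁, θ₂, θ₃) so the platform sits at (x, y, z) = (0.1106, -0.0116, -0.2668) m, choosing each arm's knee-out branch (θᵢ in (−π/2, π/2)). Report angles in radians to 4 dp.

φ1=0.0° → target in arm frame (0.1106, -0.0116)
  A cos θ + B sin θ = C:  -0.0506·cos θ + -0.2668·sin θ = 0.0201
  √(A²+B²)=0.2716;  θ1 = -1.7582+1.4968 ≈ -0.2614
rotate P by −φ2: (-0.0653, -0.0900, -0.2668)
  A=0.1253, B=-0.2668, C=(l²−L²−A²−y'²−z²)/(2L)=-0.0503
  √(A²+B²)=0.2948;  θ2 = -1.1316+1.7423 ≈ 0.6107
arm 3 (φ=240.0°): x'=-0.0453, y'=0.1016
  A=0.1053, B=-0.2668, C=(l²−L²−A²−y'²−z²)/(2L)=-0.0423
  θ3 = atan2(B,A) + arccos(C/0.2868) = 0.5237

θ₁ = -0.2614, θ₂ = 0.6107, θ₃ = 0.5237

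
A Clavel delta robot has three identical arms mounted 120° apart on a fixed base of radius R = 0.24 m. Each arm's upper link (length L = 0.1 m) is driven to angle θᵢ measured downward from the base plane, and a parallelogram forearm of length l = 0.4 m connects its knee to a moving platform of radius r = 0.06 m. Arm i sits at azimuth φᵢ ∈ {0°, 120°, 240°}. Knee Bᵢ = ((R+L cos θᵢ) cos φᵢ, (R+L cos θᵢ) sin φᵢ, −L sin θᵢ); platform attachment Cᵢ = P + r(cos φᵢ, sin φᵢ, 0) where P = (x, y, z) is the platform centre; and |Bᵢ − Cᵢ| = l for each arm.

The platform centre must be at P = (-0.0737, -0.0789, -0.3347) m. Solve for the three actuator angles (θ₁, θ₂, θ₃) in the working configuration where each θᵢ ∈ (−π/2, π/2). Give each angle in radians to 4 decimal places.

θ₁ = 1.0473, θ₂ = 0.7852, θ₃ = -0.2619

φ1=0.0° → target in arm frame (-0.0737, -0.0789)
  A cos θ + B sin θ = C:  0.2537·cos θ + -0.3347·sin θ = -0.1631
  γ=atan2(-0.3347,0.2537)=-0.9222;  ψ=arccos(-0.3883)=1.9695;  θ1=γ+ψ≈1.0473
arm 2 (φ=120.0°): x'=-0.0315, y'=0.1033
  e−x'=0.2115;  (l²−L²−(e−x')²−y'²−z²)/2L = -0.0871
  θ2 = atan2(B,A) + arccos(C/0.3959) = 0.7852
rotate P by −φ3: (0.1052, -0.0244, -0.3347)
  A cos θ + B sin θ = C:  0.0748·cos θ + -0.3347·sin θ = 0.1589
  γ=atan2(-0.3347,0.0748)=-1.3509;  ψ=arccos(0.4634)=1.0890;  θ3=γ+ψ≈-0.2619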